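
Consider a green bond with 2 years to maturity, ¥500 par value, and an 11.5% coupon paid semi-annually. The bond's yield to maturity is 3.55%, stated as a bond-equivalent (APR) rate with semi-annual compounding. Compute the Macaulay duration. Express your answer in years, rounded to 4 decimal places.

1.8546 years

Periodic yield y = 0.01775. Discount each cash flow and weight by its period:
  t   CF        PV=CF/(1+0.01775)^t    t·PV
  1        28.75        28.2486        28.2486
  2        28.75        27.7559        55.5118
  3        28.75        27.2718        81.8155
  4       528.75       492.8173     1,971.2692
  Σ                    576.0936     2,136.8451
Price P = Σ PV = 576.0936.
Macaulay duration = Σ(t·PV) / P = 2,136.8451 / 576.0936 = 3.70920 half-year periods.
In years: 3.70920 / 2 = 1.85460 years.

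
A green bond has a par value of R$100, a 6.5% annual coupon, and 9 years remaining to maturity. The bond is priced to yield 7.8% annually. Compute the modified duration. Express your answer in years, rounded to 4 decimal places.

6.4884 years

Periodic yield y = 0.078. First find Macaulay duration:
  t   CF        PV=CF/(1+0.078)^t    t·PV
  1         6.50         6.0297         6.0297
  2         6.50         5.5934        11.1868
  3         6.50         5.1887        15.5660
  4         6.50         4.8132        19.2530
  5         6.50         4.4650        22.3249
  6         6.50         4.1419        24.8515
  7         6.50         3.8422        26.8955
  8         6.50         3.5642        28.5137
  9       106.50        54.1727       487.5546
  Σ                     91.8111       642.1757
P = 91.8111; Macaulay duration = 642.1757 / 91.8111 = 6.99453 years.
Modified duration = D_Mac / (1 + y) = 6.99453 / 1.078 = 6.48844 years.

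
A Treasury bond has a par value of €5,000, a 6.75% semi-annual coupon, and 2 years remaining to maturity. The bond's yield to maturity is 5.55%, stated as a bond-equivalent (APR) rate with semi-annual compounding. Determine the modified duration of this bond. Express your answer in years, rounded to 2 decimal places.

Periodic yield y = 0.02775. First find Macaulay duration:
  t   CF        PV=CF/(1+0.02775)^t    t·PV
  1       168.75       164.1936       164.1936
  2       168.75       159.7603       319.5206
  3       168.75       155.4466       466.3399
  4     5,168.75     4,632.7150    18,530.8601
  Σ                  5,112.1156    19,480.9142
P = 5,112.1156; Macaulay duration = 19,480.9142 / 5,112.1156 = 3.81073 half-year periods = 1.90537 years.
Modified duration = D_Mac / (1 + y) = 1.90537 / 1.02775 = 1.85392 years.

1.85 years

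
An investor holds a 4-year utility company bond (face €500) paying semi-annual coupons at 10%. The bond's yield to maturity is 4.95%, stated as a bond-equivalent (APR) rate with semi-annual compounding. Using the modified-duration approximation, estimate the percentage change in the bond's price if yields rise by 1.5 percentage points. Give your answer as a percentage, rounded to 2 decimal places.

Periodic yield y = 0.02475. Modified duration first:
  t   CF        PV=CF/(1+0.02475)^t    t·PV
  1        25.00        24.3962        24.3962
  2        25.00        23.8070        47.6139
  3        25.00        23.2320        69.6959
  4        25.00        22.6709        90.6835
  5        25.00        22.1233       110.6166
  6        25.00        21.5890       129.5340
  7        25.00        21.0676       147.4730
  8       525.00       431.7336     3,453.8691
  Σ                    590.6196     4,073.8823
P = 590.6196; D_Mac = 6.89764 half-year periods = 3.44882 yrs; D_mod = 3.44882/(1+0.02475) = 3.36552 yrs.
ΔP/P ≈ -D_mod · Δy = -3.36552 × (+0.015) = -0.050483 = -5.0483%.

-5.05%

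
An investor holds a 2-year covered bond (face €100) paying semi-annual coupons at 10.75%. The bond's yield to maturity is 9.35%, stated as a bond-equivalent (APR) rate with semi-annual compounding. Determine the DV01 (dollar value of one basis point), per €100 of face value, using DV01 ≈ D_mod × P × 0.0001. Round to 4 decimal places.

Periodic yield y = 0.04675.
  t   CF        PV=CF/(1+0.04675)^t    t·PV
  1        5.375         5.1349         5.1349
  2        5.375         4.9056         9.8112
  3        5.375         4.6865        14.0595
  4      105.375        87.7740       351.0959
  Σ                    102.5010       380.1015
P = 102.5010; D_Mac = 3.70827 half-year periods = 1.85414 yrs; D_mod = 1.77133 yrs.
DV01 ≈ 1.77133 × 102.5010 × 0.0001 = 0.018156.

€0.0182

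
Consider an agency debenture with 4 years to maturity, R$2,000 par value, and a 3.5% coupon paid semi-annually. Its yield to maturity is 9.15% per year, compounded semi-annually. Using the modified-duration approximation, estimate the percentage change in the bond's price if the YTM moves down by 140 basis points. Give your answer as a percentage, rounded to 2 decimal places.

Periodic yield y = 0.04575. Modified duration first:
  t   CF        PV=CF/(1+0.04575)^t    t·PV
  1        35.00        33.4688        33.4688
  2        35.00        32.0046        64.0092
  3        35.00        30.6044        91.8133
  4        35.00        29.2655       117.0622
  5        35.00        27.9852       139.9261
  6        35.00        26.7609       160.5654
  7        35.00        25.5902       179.1311
  8     2,035.00     1,422.7920    11,382.3363
  Σ                  1,628.4717    12,168.3124
P = 1,628.4717; D_Mac = 7.47223 half-year periods = 3.73611 yrs; D_mod = 3.73611/(1+0.04575) = 3.57266 yrs.
ΔP/P ≈ -D_mod · Δy = -3.57266 × (-0.014) = +0.050017 = +5.0017%.

+5.00%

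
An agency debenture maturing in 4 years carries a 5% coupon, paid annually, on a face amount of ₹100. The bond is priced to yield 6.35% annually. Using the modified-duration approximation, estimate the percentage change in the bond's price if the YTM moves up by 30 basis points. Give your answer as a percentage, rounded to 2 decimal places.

-1.05%

Periodic yield y = 0.0635. Modified duration first:
  t   CF        PV=CF/(1+0.0635)^t    t·PV
  1         5.00         4.7015         4.7015
  2         5.00         4.4207         8.8415
  3         5.00         4.1568        12.4704
  4       105.00        82.0804       328.3215
  Σ                     95.3594       354.3348
P = 95.3594; D_Mac = 3.71578 yrs; D_mod = 3.71578/(1+0.0635) = 3.49392 yrs.
ΔP/P ≈ -D_mod · Δy = -3.49392 × (+0.003) = -0.010482 = -1.0482%.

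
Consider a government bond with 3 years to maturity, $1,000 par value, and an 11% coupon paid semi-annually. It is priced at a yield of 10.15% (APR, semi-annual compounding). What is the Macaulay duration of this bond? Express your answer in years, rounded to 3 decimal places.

2.640 years

Periodic yield y = 0.05075. Discount each cash flow and weight by its period:
  t   CF        PV=CF/(1+0.05075)^t    t·PV
  1        55.00        52.3436        52.3436
  2        55.00        49.8154        99.6309
  3        55.00        47.4094       142.2282
  4        55.00        45.1196       180.4783
  5        55.00        42.9404       214.7018
  6     1,055.00       783.8917     4,703.3502
  Σ                  1,021.5200     5,392.7330
Price P = Σ PV = 1,021.5200.
Macaulay duration = Σ(t·PV) / P = 5,392.7330 / 1,021.5200 = 5.27913 half-year periods.
In years: 5.27913 / 2 = 2.63956 years.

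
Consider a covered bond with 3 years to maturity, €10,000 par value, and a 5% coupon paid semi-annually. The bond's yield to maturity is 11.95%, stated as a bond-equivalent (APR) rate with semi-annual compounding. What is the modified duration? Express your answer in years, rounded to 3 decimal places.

2.644 years

Periodic yield y = 0.05975. First find Macaulay duration:
  t   CF        PV=CF/(1+0.05975)^t    t·PV
  1       250.00       235.9047       235.9047
  2       250.00       222.6041       445.2082
  3       250.00       210.0534       630.1602
  4       250.00       198.2103       792.8414
  5       250.00       187.0350       935.1750
  6    10,250.00     7,236.0792    43,416.4754
  Σ                  8,289.8868    46,455.7649
P = 8,289.8868; Macaulay duration = 46,455.7649 / 8,289.8868 = 5.60391 half-year periods = 2.80195 years.
Modified duration = D_Mac / (1 + y) = 2.80195 / 1.05975 = 2.64398 years.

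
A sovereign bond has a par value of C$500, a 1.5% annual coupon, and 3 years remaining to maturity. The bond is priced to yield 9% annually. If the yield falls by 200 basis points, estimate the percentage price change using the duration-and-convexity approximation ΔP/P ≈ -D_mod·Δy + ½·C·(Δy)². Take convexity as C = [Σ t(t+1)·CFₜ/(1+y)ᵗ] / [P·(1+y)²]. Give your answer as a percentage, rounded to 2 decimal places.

With y = 0.09:
  t   CF        PV=CF/(1+0.09)^t    t·PV        t(t+1)·PV
  1         7.50         6.8807         6.8807          13.7615
  2         7.50         6.3126        12.6252          37.8756
  3       507.50       391.8831     1,175.6493       4,702.5974
  Σ                    405.0765     1,195.1553       4,754.2345
P = 405.0765; D_Mac = 2.95044 yrs; D_mod = 2.70683 yrs; C = 9.87849.
Duration effect: -2.70683 × (-0.02) = +0.054137
Convexity effect: 0.5 × 9.87849 × (-0.02)² = +0.0019757
ΔP/P ≈ +0.054137 + 0.0019757 = +0.056112 = +5.6112%.

+5.61%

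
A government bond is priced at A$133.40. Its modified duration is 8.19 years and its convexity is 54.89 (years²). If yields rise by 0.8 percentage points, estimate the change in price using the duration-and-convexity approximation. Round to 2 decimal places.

-A$8.51

Duration effect: -D_mod·Δy = -8.19 × (+0.008) = -0.065520
Convexity effect: ½·C·(Δy)² = 0.5 × 54.89 × (0.008)² = +0.00175648
ΔP/P ≈ -0.065520 + 0.00175648 = -0.06376352
ΔP ≈ 133.40 × (-0.06376352) = -8.506053568.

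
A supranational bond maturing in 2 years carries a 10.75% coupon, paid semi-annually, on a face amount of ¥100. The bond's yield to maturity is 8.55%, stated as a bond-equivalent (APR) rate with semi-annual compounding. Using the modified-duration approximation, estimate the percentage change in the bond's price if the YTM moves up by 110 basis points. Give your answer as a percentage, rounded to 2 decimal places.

-1.96%

Periodic yield y = 0.04275. Modified duration first:
  t   CF        PV=CF/(1+0.04275)^t    t·PV
  1        5.375         5.1546         5.1546
  2        5.375         4.9433         9.8866
  3        5.375         4.7406        14.2219
  4      105.375        89.1285       356.5142
  Σ                    103.9671       385.7774
P = 103.9671; D_Mac = 3.71057 half-year periods = 1.85529 yrs; D_mod = 1.85529/(1+0.04275) = 1.77922 yrs.
ΔP/P ≈ -D_mod · Δy = -1.77922 × (+0.011) = -0.019571 = -1.9571%.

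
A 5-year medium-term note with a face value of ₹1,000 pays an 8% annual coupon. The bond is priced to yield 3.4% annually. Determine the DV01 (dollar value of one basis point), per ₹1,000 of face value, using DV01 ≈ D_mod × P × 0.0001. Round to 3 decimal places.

Periodic yield y = 0.034.
  t   CF        PV=CF/(1+0.034)^t    t·PV
  1        80.00        77.3694        77.3694
  2        80.00        74.8254       149.6508
  3        80.00        72.3650       217.0949
  4        80.00        69.9855       279.9418
  5     1,080.00       913.7367     4,568.6834
  Σ                  1,208.2819     5,292.7404
P = 1,208.2819; D_Mac = 4.38039 yrs; D_mod = 4.23635 yrs.
DV01 ≈ 4.23635 × 1,208.2819 × 0.0001 = 0.511870.

₹0.512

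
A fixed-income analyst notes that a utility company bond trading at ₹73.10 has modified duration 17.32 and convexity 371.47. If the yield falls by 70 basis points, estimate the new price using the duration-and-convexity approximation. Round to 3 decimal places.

Duration effect: -D_mod·Δy = -17.32 × (-0.007) = +0.121240
Convexity effect: ½·C·(Δy)² = 0.5 × 371.47 × (-0.007)² = +0.009101015
ΔP/P ≈ +0.121240 + 0.009101015 = +0.130341015
New price ≈ 73.10 × (1 + 0.130341015) = 82.6279281965.

₹82.628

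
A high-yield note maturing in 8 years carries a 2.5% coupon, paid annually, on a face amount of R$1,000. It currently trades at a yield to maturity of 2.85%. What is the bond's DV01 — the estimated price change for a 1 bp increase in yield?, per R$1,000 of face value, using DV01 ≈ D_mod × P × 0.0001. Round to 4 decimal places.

Periodic yield y = 0.0285.
  t   CF        PV=CF/(1+0.0285)^t    t·PV
  1        25.00        24.3072        24.3072
  2        25.00        23.6337        47.2674
  3        25.00        22.9788        68.9364
  4        25.00        22.3420        89.3682
  5        25.00        21.7229       108.6147
  6        25.00        21.1210       126.7259
  7        25.00        20.5357       143.7500
  8     1,025.00       818.6335     6,549.0678
  Σ                    975.2749     7,158.0375
P = 975.2749; D_Mac = 7.33951 yrs; D_mod = 7.13613 yrs.
DV01 ≈ 7.13613 × 975.2749 × 0.0001 = 0.695969.

R$0.6960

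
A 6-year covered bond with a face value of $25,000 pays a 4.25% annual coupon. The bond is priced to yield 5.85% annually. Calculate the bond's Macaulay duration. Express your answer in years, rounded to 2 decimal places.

5.39 years

Periodic yield y = 0.0585. Discount each cash flow and weight by its year:
  t   CF        PV=CF/(1+0.0585)^t    t·PV
  1     1,062.50     1,003.7789     1,003.7789
  2     1,062.50       948.3032     1,896.6064
  3     1,062.50       895.8934     2,687.6803
  4     1,062.50       846.3802     3,385.5208
  5     1,062.50       799.6034     3,998.0170
  6    26,062.50    18,529.8071   111,178.8426
  Σ                 23,023.7662   124,150.4459
Price P = Σ PV = 23,023.7662.
Macaulay duration = Σ(t·PV) / P = 124,150.4459 / 23,023.7662 = 5.39227 years.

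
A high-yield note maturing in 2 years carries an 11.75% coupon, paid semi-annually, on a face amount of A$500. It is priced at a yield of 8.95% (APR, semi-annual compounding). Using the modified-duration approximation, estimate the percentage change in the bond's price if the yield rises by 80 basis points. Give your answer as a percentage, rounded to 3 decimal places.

Periodic yield y = 0.04475. Modified duration first:
  t   CF        PV=CF/(1+0.04475)^t    t·PV
  1       29.375        28.1168        28.1168
  2       29.375        26.9124        53.8249
  3       29.375        25.7597        77.2791
  4      529.375       444.3385     1,777.3539
  Σ                    525.1274     1,936.5746
P = 525.1274; D_Mac = 3.68782 half-year periods = 1.84391 yrs; D_mod = 1.84391/(1+0.04475) = 1.76493 yrs.
ΔP/P ≈ -D_mod · Δy = -1.76493 × (+0.008) = -0.014119 = -1.4119%.

-1.412%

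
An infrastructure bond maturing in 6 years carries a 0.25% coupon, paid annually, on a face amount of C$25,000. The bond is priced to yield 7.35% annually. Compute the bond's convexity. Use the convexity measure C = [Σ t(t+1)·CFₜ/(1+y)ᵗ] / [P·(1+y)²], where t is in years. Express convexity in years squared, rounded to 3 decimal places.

36.062

With y = 0.0735:
  t   CF        PV=CF/(1+0.0735)^t    t·PV        t(t+1)·PV
  1        62.50        58.2208        58.2208         116.4415
  2        62.50        54.2345       108.4691         325.4072
  3        62.50        50.5212       151.5637         606.2547
  4        62.50        47.0622       188.2486         941.2431
  5        62.50        43.8399       219.1996       1,315.1977
  6    25,062.50    16,376.1609    98,256.9655     687,798.7588
  Σ                 16,630.0395    98,982.6673     691,103.3030
P = 16,630.0395.
Convexity = Σ t(t+1)·PV / [P·(1+y)²] = 691,103.3030 / (16,630.0395 × 1.152402) = 36.06165.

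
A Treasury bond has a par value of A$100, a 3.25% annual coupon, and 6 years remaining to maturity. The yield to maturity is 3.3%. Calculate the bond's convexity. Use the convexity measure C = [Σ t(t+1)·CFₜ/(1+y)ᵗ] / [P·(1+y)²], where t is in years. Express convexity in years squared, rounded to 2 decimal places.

35.41

With y = 0.033:
  t   CF        PV=CF/(1+0.033)^t    t·PV        t(t+1)·PV
  1         3.25         3.1462         3.1462           6.2924
  2         3.25         3.0457         6.0913          18.2740
  3         3.25         2.9484         8.8451          35.3805
  4         3.25         2.8542        11.4167          57.0837
  5         3.25         2.7630        13.8150          82.8902
  6       103.25        84.9744       509.8464       3,568.9250
  Σ                     99.7318       553.1608       3,768.8457
P = 99.7318.
Convexity = Σ t(t+1)·PV / [P·(1+y)²] = 3,768.8457 / (99.7318 × 1.067089) = 35.41392.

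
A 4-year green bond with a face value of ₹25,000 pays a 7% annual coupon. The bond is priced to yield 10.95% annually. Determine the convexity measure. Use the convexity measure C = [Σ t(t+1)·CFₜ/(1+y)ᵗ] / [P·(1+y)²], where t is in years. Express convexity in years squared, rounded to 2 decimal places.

With y = 0.1095:
  t   CF        PV=CF/(1+0.1095)^t    t·PV        t(t+1)·PV
  1     1,750.00     1,577.2871     1,577.2871       3,154.5741
  2     1,750.00     1,421.6197     2,843.2394       8,529.7182
  3     1,750.00     1,281.3156     3,843.9469      15,375.7877
  4    26,750.00    17,652.8390    70,611.3560     353,056.7798
  Σ                 21,933.0614    78,875.8294     380,116.8599
P = 21,933.0614.
Convexity = Σ t(t+1)·PV / [P·(1+y)²] = 380,116.8599 / (21,933.0614 × 1.230990) = 14.07872.

14.08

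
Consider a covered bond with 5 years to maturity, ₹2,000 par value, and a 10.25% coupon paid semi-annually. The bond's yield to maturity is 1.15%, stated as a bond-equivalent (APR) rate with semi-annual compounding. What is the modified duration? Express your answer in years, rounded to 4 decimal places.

4.1922 years

Periodic yield y = 0.00575. First find Macaulay duration:
  t   CF        PV=CF/(1+0.00575)^t    t·PV
  1       102.50       101.9140       101.9140
  2       102.50       101.3313       202.6627
  3       102.50       100.7520       302.2560
  4       102.50       100.1760       400.7040
  5       102.50        99.6033       498.0164
  6       102.50        99.0338       594.2030
  7       102.50        98.4677       689.2736
  8       102.50        97.9047       783.2376
  9       102.50        97.3450       876.1047
  10    2,102.50     1,985.3432    19,853.4320
  Σ                  2,881.8710    24,301.8040
P = 2,881.8710; Macaulay duration = 24,301.8040 / 2,881.8710 = 8.43265 half-year periods = 4.21632 years.
Modified duration = D_Mac / (1 + y) = 4.21632 / 1.00575 = 4.19222 years.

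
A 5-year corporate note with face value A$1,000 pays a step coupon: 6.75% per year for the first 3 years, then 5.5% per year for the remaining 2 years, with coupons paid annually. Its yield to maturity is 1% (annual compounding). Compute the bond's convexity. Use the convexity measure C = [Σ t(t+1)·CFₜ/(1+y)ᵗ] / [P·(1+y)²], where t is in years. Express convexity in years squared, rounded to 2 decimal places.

With y = 0.01:
  t   CF        PV=CF/(1+0.01)^t    t·PV        t(t+1)·PV
  1        67.50        66.8317        66.8317         133.6634
  2        67.50        66.1700       132.3400         397.0199
  3        67.50        65.5148       196.5445         786.1780
  4        55.00        52.8539       211.4157       1,057.0784
  5     1,055.00     1,003.7963     5,018.9815      30,113.8890
  Σ                  1,255.1667     5,626.1133      32,487.8287
P = 1,255.1667.
Convexity = Σ t(t+1)·PV / [P·(1+y)²] = 32,487.8287 / (1,255.1667 × 1.020100) = 25.37327.

25.37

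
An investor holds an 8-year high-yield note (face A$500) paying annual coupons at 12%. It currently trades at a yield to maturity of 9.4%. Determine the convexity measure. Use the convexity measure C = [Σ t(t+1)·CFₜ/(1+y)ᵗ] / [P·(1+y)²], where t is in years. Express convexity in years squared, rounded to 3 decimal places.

With y = 0.094:
  t   CF        PV=CF/(1+0.094)^t    t·PV        t(t+1)·PV
  1        60.00        54.8446        54.8446         109.6892
  2        60.00        50.1322       100.2644         300.7931
  3        60.00        45.8247       137.4740         549.8960
  4        60.00        41.8873       167.5490         837.7452
  5        60.00        38.2882       191.4409       1,148.6452
  6        60.00        34.9983       209.9900       1,469.9298
  7        60.00        31.9912       223.9381       1,791.5050
  8       560.00       272.9289     2,183.4308      19,650.8775
  Σ                    570.8952     3,268.9318      25,859.0810
P = 570.8952.
Convexity = Σ t(t+1)·PV / [P·(1+y)²] = 25,859.0810 / (570.8952 × 1.196836) = 37.84618.

37.846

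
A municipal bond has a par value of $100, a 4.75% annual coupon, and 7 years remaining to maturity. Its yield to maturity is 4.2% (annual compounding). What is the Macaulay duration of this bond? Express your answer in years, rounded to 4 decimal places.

6.1329 years

Periodic yield y = 0.042. Discount each cash flow and weight by its year:
  t   CF        PV=CF/(1+0.042)^t    t·PV
  1         4.75         4.5585         4.5585
  2         4.75         4.3748         8.7496
  3         4.75         4.1985        12.5954
  4         4.75         4.0292        16.1169
  5         4.75         3.8668        19.3341
  6         4.75         3.7110        22.2658
  7       104.75        78.5380       549.7662
  Σ                    103.2769       633.3866
Price P = Σ PV = 103.2769.
Macaulay duration = Σ(t·PV) / P = 633.3866 / 103.2769 = 6.13290 years.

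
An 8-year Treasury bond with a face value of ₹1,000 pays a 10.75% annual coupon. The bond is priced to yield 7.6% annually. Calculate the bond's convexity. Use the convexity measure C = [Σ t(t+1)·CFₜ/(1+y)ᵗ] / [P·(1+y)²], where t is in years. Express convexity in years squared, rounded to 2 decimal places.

41.24

With y = 0.076:
  t   CF        PV=CF/(1+0.076)^t    t·PV        t(t+1)·PV
  1       107.50        99.9071        99.9071         199.8141
  2       107.50        92.8504       185.7009         557.1026
  3       107.50        86.2922       258.8767       1,035.5067
  4       107.50        80.1972       320.7889       1,603.9446
  5       107.50        74.5327       372.6637       2,235.9823
  6       107.50        69.2683       415.6101       2,909.2707
  7       107.50        64.3758       450.6305       3,605.0442
  8     1,107.50       616.3758     4,931.0062      44,379.0561
  Σ                  1,183.7996     7,035.1841      56,525.7212
P = 1,183.7996.
Convexity = Σ t(t+1)·PV / [P·(1+y)²] = 56,525.7212 / (1,183.7996 × 1.157776) = 41.24235.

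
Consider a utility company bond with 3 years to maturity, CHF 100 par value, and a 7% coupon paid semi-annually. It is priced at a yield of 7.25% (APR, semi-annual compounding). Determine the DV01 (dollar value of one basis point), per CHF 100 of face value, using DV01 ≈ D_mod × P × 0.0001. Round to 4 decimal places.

Periodic yield y = 0.03625.
  t   CF        PV=CF/(1+0.03625)^t    t·PV
  1         3.50         3.3776         3.3776
  2         3.50         3.2594         6.5188
  3         3.50         3.1454         9.4362
  4         3.50         3.0354        12.1414
  5         3.50         2.9292        14.6459
  6       103.50        83.5898       501.5386
  Σ                     99.3367       547.6584
P = 99.3367; D_Mac = 5.51316 half-year periods = 2.75658 yrs; D_mod = 2.66015 yrs.
DV01 ≈ 2.66015 × 99.3367 × 0.0001 = 0.026425.

CHF 0.0264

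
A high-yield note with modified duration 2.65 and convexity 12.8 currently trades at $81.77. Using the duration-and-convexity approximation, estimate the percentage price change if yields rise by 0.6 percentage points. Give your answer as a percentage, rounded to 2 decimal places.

Duration effect: -D_mod·Δy = -2.65 × (+0.006) = -0.015900
Convexity effect: ½·C·(Δy)² = 0.5 × 12.8 × (0.006)² = +0.0002304
ΔP/P ≈ -0.015900 + 0.0002304 = -0.0156696
= -1.56696%.

-1.57%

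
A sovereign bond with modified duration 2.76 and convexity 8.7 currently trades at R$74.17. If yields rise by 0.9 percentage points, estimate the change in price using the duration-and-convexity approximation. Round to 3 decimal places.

-R$1.816

Duration effect: -D_mod·Δy = -2.76 × (+0.009) = -0.024840
Convexity effect: ½·C·(Δy)² = 0.5 × 8.7 × (0.009)² = +0.00035235
ΔP/P ≈ -0.024840 + 0.00035235 = -0.02448765
ΔP ≈ 74.17 × (-0.02448765) = -1.8162490005.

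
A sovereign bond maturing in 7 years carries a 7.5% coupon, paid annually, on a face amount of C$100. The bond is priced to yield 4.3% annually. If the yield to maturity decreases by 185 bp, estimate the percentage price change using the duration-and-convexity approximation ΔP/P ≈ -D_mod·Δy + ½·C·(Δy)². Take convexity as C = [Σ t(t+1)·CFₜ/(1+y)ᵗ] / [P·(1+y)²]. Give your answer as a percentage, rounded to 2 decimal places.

+11.00%

With y = 0.043:
  t   CF        PV=CF/(1+0.043)^t    t·PV        t(t+1)·PV
  1         7.50         7.1908         7.1908          14.3816
  2         7.50         6.8943        13.7887          41.3660
  3         7.50         6.6101        19.8303          79.3213
  4         7.50         6.3376        25.3504         126.7518
  5         7.50         6.0763        30.3815         182.2892
  6         7.50         5.8258        34.9548         244.6835
  7       107.50        80.0605       560.4235       4,483.3881
  Σ                    118.9954       691.9200       5,172.1815
P = 118.9954; D_Mac = 5.81468 yrs; D_mod = 5.57495 yrs; C = 39.95534.
Duration effect: -5.57495 × (-0.0185) = +0.103137
Convexity effect: 0.5 × 39.95534 × (-0.0185)² = +0.0068374
ΔP/P ≈ +0.103137 + 0.0068374 = +0.109974 = +10.9974%.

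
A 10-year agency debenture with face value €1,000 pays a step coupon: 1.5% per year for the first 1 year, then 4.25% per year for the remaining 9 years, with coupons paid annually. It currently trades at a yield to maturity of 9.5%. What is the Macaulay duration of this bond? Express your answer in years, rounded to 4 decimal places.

8.1838 years

Periodic yield y = 0.095. Discount each cash flow and weight by its year:
  t   CF        PV=CF/(1+0.095)^t    t·PV
  1        15.00        13.6986        13.6986
  2        42.50        35.4455        70.8909
  3        42.50        32.3703        97.1109
  4        42.50        29.5619       118.2476
  5        42.50        26.9972       134.9859
  6        42.50        24.6550       147.9297
  7        42.50        22.5159       157.6116
  8        42.50        20.5625       164.5000
  9        42.50        18.7785       169.0069
  10    1,042.50       420.6635     4,206.6354
  Σ                    645.2489     5,280.6175
Price P = Σ PV = 645.2489.
Macaulay duration = Σ(t·PV) / P = 5,280.6175 / 645.2489 = 8.18385 years.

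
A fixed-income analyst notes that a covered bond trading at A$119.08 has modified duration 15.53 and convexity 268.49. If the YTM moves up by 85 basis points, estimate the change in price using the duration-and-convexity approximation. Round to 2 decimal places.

Duration effect: -D_mod·Δy = -15.53 × (+0.0085) = -0.132005
Convexity effect: ½·C·(Δy)² = 0.5 × 268.49 × (0.0085)² = +0.00969920125
ΔP/P ≈ -0.132005 + 0.00969920125 = -0.12230579875
ΔP ≈ 119.08 × (-0.12230579875) = -14.56417451515.

-A$14.56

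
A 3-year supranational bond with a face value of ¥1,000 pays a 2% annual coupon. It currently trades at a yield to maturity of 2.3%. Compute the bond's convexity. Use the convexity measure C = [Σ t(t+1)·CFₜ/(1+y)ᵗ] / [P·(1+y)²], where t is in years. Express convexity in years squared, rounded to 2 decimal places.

With y = 0.023:
  t   CF        PV=CF/(1+0.023)^t    t·PV        t(t+1)·PV
  1        20.00        19.5503        19.5503          39.1007
  2        20.00        19.1108        38.2216         114.6648
  3     1,020.00       952.7375     2,858.2126      11,432.8503
  Σ                    991.3987     2,915.9845      11,586.6157
P = 991.3987.
Convexity = Σ t(t+1)·PV / [P·(1+y)²] = 11,586.6157 / (991.3987 × 1.046529) = 11.16753.

11.17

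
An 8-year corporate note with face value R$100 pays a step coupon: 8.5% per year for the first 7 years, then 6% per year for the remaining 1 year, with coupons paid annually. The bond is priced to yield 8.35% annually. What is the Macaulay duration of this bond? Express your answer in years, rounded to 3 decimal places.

6.102 years

Periodic yield y = 0.0835. Discount each cash flow and weight by its year:
  t   CF        PV=CF/(1+0.0835)^t    t·PV
  1         8.50         7.8449         7.8449
  2         8.50         7.2404        14.4808
  3         8.50         6.6824        20.0472
  4         8.50         6.1674        24.6697
  5         8.50         5.6921        28.4606
  6         8.50         5.2535        31.5208
  7         8.50         4.8486        33.9402
  8       106.00        55.8052       446.4415
  Σ                     99.5345       607.4056
Price P = Σ PV = 99.5345.
Macaulay duration = Σ(t·PV) / P = 607.4056 / 99.5345 = 6.10246 years.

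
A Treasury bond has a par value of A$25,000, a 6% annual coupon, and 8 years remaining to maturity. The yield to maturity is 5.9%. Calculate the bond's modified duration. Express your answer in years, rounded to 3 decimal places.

Periodic yield y = 0.059. First find Macaulay duration:
  t   CF        PV=CF/(1+0.059)^t    t·PV
  1     1,500.00     1,416.4306     1,416.4306
  2     1,500.00     1,337.5171     2,675.0342
  3     1,500.00     1,263.0001     3,789.0002
  4     1,500.00     1,192.6346     4,770.5386
  5     1,500.00     1,126.1895     5,630.9473
  6     1,500.00     1,063.4461     6,380.6768
  7     1,500.00     1,004.1984     7,029.3890
  8    26,500.00    16,752.4447   134,019.5576
  Σ                 25,155.8611   165,711.5743
P = 25,155.8611; Macaulay duration = 165,711.5743 / 25,155.8611 = 6.58739 years.
Modified duration = D_Mac / (1 + y) = 6.58739 / 1.059 = 6.22039 years.

6.220 years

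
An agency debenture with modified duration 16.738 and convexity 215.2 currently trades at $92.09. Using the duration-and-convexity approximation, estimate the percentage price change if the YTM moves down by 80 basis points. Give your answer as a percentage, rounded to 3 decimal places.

Duration effect: -D_mod·Δy = -16.738 × (-0.008) = +0.133904
Convexity effect: ½·C·(Δy)² = 0.5 × 215.2 × (-0.008)² = +0.0068864
ΔP/P ≈ +0.133904 + 0.0068864 = +0.1407904
= +14.07904%.

+14.079%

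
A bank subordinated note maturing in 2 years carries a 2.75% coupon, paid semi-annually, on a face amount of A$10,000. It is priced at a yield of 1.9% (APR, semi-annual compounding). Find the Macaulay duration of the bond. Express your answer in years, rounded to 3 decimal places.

1.960 years

Periodic yield y = 0.0095. Discount each cash flow and weight by its period:
  t   CF        PV=CF/(1+0.0095)^t    t·PV
  1       137.50       136.2060       136.2060
  2       137.50       134.9243       269.8485
  3       137.50       133.6545       400.9636
  4    10,137.50     9,761.2531    39,045.0124
  Σ                 10,166.0380    39,852.0306
Price P = Σ PV = 10,166.0380.
Macaulay duration = Σ(t·PV) / P = 39,852.0306 / 10,166.0380 = 3.92011 half-year periods.
In years: 3.92011 / 2 = 1.96006 years.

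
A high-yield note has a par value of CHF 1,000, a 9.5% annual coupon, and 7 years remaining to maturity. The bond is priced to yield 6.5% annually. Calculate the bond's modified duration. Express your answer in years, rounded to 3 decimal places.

Periodic yield y = 0.065. First find Macaulay duration:
  t   CF        PV=CF/(1+0.065)^t    t·PV
  1        95.00        89.2019        89.2019
  2        95.00        83.7576       167.5153
  3        95.00        78.6457       235.9370
  4        95.00        73.8457       295.3828
  5        95.00        69.3387       346.6934
  6        95.00        65.1067       390.6404
  7     1,095.00       704.6393     4,932.4751
  Σ                  1,164.5356     6,457.8459
P = 1,164.5356; Macaulay duration = 6,457.8459 / 1,164.5356 = 5.54543 years.
Modified duration = D_Mac / (1 + y) = 5.54543 / 1.065 = 5.20697 years.

5.207 years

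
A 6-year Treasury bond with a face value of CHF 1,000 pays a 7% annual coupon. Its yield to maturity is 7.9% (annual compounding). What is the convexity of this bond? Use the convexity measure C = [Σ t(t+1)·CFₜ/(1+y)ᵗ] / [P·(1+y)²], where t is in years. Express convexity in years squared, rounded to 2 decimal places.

With y = 0.079:
  t   CF        PV=CF/(1+0.079)^t    t·PV        t(t+1)·PV
  1        70.00        64.8749        64.8749         129.7498
  2        70.00        60.1250       120.2500         360.7501
  3        70.00        55.7229       167.1687         668.6748
  4        70.00        51.6431       206.5724       1,032.8619
  5        70.00        47.8620       239.3100       1,435.8599
  6     1,070.00       678.0397     4,068.2381      28,477.6665
  Σ                    958.2676     4,866.4140      32,105.5629
P = 958.2676.
Convexity = Σ t(t+1)·PV / [P·(1+y)²] = 32,105.5629 / (958.2676 × 1.164241) = 28.77734.

28.78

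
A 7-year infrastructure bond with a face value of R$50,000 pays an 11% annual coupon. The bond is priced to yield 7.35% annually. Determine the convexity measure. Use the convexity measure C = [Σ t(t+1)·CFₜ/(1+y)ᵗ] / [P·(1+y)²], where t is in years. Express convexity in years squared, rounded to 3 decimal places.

With y = 0.0735:
  t   CF        PV=CF/(1+0.0735)^t    t·PV        t(t+1)·PV
  1     5,500.00     5,123.4280     5,123.4280      10,246.8561
  2     5,500.00     4,772.6391     9,545.2781      28,635.8344
  3     5,500.00     4,445.8678    13,337.6034      53,350.4134
  4     5,500.00     4,141.4698    16,565.8790      82,829.3952
  5     5,500.00     3,857.9131    19,289.5657     115,737.3943
  6     5,500.00     3,593.7710    21,562.6259     150,938.3810
  7    55,500.00    33,781.4776   236,470.3432   1,891,762.7458
  Σ                 59,716.5664   321,894.7234   2,333,501.0201
P = 59,716.5664.
Convexity = Σ t(t+1)·PV / [P·(1+y)²] = 2,333,501.0201 / (59,716.5664 × 1.152402) = 33.90854.

33.909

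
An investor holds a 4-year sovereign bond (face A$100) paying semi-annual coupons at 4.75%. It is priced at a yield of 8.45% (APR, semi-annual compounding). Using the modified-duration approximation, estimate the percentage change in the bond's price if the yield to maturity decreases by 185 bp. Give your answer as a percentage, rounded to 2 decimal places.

Periodic yield y = 0.04225. Modified duration first:
  t   CF        PV=CF/(1+0.04225)^t    t·PV
  1        2.375         2.2787         2.2787
  2        2.375         2.1864         4.3727
  3        2.375         2.0977         6.2932
  4        2.375         2.0127         8.0507
  5        2.375         1.9311         9.6555
  6        2.375         1.8528        11.1169
  7        2.375         1.7777        12.4440
  8      102.375        73.5222       588.1779
  Σ                     87.6593       642.3895
P = 87.6593; D_Mac = 7.32825 half-year periods = 3.66413 yrs; D_mod = 3.66413/(1+0.04225) = 3.51559 yrs.
ΔP/P ≈ -D_mod · Δy = -3.51559 × (-0.0185) = +0.065038 = +6.5038%.

+6.50%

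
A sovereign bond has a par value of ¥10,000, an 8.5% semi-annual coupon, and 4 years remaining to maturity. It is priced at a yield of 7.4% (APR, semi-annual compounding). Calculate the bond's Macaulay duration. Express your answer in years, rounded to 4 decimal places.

3.4847 years

Periodic yield y = 0.037. Discount each cash flow and weight by its period:
  t   CF        PV=CF/(1+0.037)^t    t·PV
  1       425.00       409.8361       409.8361
  2       425.00       395.2132       790.4264
  3       425.00       381.1120     1,143.3361
  4       425.00       367.5140     1,470.0561
  5       425.00       354.4012     1,772.0059
  6       425.00       341.7562     2,050.5372
  7       425.00       329.5624     2,306.9367
  8    10,425.00     7,795.5366    62,364.2925
  Σ                 10,374.9316    72,307.4267
Price P = Σ PV = 10,374.9316.
Macaulay duration = Σ(t·PV) / P = 72,307.4267 / 10,374.9316 = 6.96944 half-year periods.
In years: 6.96944 / 2 = 3.48472 years.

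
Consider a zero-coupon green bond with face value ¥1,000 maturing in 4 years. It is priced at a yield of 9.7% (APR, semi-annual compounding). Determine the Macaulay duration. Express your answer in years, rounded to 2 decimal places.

4.00 years

A zero-coupon bond has a single cash flow at maturity, so its Macaulay duration equals its maturity: 4 years.
(Equivalently: 8 semi-annual periods ÷ 2 = 4 years.)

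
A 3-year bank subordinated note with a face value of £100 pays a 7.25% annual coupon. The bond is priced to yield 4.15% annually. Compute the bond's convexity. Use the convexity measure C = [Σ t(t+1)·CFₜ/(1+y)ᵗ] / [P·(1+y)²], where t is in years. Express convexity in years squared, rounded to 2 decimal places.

10.13

With y = 0.0415:
  t   CF        PV=CF/(1+0.0415)^t    t·PV        t(t+1)·PV
  1         7.25         6.9611         6.9611          13.9222
  2         7.25         6.6837        13.3675          40.1024
  3       107.25        94.9335       284.8005       1,139.2020
  Σ                    108.5783       305.1291       1,193.2266
P = 108.5783.
Convexity = Σ t(t+1)·PV / [P·(1+y)²] = 1,193.2266 / (108.5783 × 1.084722) = 10.13121.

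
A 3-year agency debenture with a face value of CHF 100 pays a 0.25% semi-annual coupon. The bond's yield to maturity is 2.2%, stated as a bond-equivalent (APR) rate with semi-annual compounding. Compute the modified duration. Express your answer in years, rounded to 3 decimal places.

Periodic yield y = 0.011. First find Macaulay duration:
  t   CF        PV=CF/(1+0.011)^t    t·PV
  1        0.125         0.1236         0.1236
  2        0.125         0.1223         0.2446
  3        0.125         0.1210         0.3629
  4        0.125         0.1196         0.4786
  5        0.125         0.1183         0.5917
  6      100.125        93.7639       562.5833
  Σ                     94.3688       564.3848
P = 94.3688; Macaulay duration = 564.3848 / 94.3688 = 5.98063 half-year periods = 2.99032 years.
Modified duration = D_Mac / (1 + y) = 2.99032 / 1.011 = 2.95778 years.

2.958 years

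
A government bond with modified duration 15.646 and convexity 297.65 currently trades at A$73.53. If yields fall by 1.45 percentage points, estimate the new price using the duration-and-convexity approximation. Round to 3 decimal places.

A$92.512

Duration effect: -D_mod·Δy = -15.646 × (-0.0145) = +0.226867
Convexity effect: ½·C·(Δy)² = 0.5 × 297.65 × (-0.0145)² = +0.03129045625
ΔP/P ≈ +0.226867 + 0.03129045625 = +0.25815745625
New price ≈ 73.53 × (1 + 0.25815745625) = 92.5123177580625.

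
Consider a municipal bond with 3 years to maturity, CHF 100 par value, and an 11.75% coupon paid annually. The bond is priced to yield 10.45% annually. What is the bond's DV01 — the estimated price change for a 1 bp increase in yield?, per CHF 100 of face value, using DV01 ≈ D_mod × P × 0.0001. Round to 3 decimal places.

CHF 0.025

Periodic yield y = 0.1045.
  t   CF        PV=CF/(1+0.1045)^t    t·PV
  1        11.75        10.6383        10.6383
  2        11.75         9.6318        19.2636
  3       111.75        82.9374       248.8122
  Σ                    103.2075       278.7140
P = 103.2075; D_Mac = 2.70052 yrs; D_mod = 2.44502 yrs.
DV01 ≈ 2.44502 × 103.2075 × 0.0001 = 0.025234.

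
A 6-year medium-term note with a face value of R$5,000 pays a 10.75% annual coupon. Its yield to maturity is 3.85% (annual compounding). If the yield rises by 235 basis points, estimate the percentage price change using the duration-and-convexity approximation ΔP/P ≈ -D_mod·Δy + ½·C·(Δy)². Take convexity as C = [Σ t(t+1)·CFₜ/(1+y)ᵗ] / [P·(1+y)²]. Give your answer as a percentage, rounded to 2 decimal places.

With y = 0.0385:
  t   CF        PV=CF/(1+0.0385)^t    t·PV        t(t+1)·PV
  1       537.50       517.5734       517.5734       1,035.1468
  2       537.50       498.3856       996.7712       2,990.3135
  3       537.50       479.9091     1,439.7272       5,758.9089
  4       537.50       462.1176     1,848.4702       9,242.3511
  5       537.50       444.9856     2,224.9280      13,349.5682
  6     5,537.50     4,414.4310    26,486.5861     185,406.1025
  Σ                  6,817.4023    33,514.0561     217,782.3910
P = 6,817.4023; D_Mac = 4.91596 yrs; D_mod = 4.73371 yrs; C = 29.62039.
Duration effect: -4.73371 × (+0.0235) = -0.111242
Convexity effect: 0.5 × 29.62039 × (0.0235)² = +0.0081789
ΔP/P ≈ -0.111242 + 0.0081789 = -0.103063 = -10.3063%.

-10.31%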